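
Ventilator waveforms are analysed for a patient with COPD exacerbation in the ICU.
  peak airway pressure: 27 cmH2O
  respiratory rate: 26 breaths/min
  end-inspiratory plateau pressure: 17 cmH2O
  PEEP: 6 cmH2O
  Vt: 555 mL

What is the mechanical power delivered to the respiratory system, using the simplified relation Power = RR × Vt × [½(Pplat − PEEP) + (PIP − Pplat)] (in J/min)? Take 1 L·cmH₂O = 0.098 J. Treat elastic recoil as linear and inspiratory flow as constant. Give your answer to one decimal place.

Per-breath work = Vt × [½(Pplat−PEEP) + (PIP−Pplat)] = 0.555 × [0.5×11.0 + 10.0] = 0.555 × 15.5 = 8.603 L·cmH2O.
Power = 26 × 8.603 = 223.68 L·cmH2O/min.
× 0.098 J/(L·cmH2O) → 21.921 J/min.

21.9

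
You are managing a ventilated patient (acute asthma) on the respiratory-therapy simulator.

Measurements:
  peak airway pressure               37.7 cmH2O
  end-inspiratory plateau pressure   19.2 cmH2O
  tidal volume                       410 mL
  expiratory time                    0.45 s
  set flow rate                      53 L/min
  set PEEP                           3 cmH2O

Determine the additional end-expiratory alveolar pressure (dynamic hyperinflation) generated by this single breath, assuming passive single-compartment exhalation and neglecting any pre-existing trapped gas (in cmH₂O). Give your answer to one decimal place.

Flow: 53 L/min ÷ 60 = 0.8833 L/s.
R = (PIP − Pplat)/V̇ = (37.7 − 19.2) / 0.8833 = 18.5/0.8833 = 20.944 cmH2O·s/L.
C = Vt/(Pplat − PEEP) = 410.0 / (19.2 − 3) = 410.0/16.2 = 25.309 mL/cmH2O.
τ = R × C = 20.944 × 0.02531 L/cmH2O = 0.5301 s.
Fraction remaining = e^(−Te/τ) = e^(−0.45/0.5301) = 0.4279; trapped volume = 410.0 × 0.4279 = 175.44 mL.
Additional alveolar pressure from trapping ≈ V_trapped / C = 175.44 / 25.309 = 6.932 cmH2O.

6.9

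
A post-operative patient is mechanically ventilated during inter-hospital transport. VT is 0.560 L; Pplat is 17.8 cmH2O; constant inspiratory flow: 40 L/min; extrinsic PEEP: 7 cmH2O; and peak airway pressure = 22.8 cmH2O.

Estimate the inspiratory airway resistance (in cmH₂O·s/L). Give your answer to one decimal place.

Flow: 40 L/min ÷ 60 = 0.6667 L/s.
Raw = (PIP − Pplat) / flow = (22.8 − 17.8) / 0.6667 = 5.0 / 0.6667 = 7.5 cmH2O·s/L.

7.5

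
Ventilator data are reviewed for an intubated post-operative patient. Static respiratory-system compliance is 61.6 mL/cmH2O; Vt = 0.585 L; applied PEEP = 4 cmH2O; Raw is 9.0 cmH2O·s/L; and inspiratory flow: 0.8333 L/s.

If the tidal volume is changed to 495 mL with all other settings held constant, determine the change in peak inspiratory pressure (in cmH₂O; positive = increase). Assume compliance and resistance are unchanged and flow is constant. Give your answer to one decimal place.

-1.5

PIP = Vt/C + R·V̇ + PEEP (constant-flow equation of motion).
Only the elastic term changes: ΔPIP = ΔVt / C = (495 − 585) / 61.6 = -1.461 cmH2O.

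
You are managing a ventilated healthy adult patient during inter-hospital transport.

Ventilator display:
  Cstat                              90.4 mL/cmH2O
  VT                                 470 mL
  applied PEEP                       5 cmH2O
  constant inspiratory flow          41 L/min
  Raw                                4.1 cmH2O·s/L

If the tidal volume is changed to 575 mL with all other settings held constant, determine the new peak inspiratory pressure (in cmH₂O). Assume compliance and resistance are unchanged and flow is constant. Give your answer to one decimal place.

Flow: 41 L/min ÷ 60 = 0.6833 L/s.
PIP = Vt/C + R·V̇ + PEEP (constant-flow equation of motion).
Only the elastic term changes: ΔPIP = ΔVt / C = (575 − 470) / 90.4 = 1.162 cmH2O.
Original PIP = 470/90.4 + 4.1×0.6833 + 5 = 13.001 cmH2O; new PIP = 13.001 + (1.162) = 14.163 cmH2O.

14.2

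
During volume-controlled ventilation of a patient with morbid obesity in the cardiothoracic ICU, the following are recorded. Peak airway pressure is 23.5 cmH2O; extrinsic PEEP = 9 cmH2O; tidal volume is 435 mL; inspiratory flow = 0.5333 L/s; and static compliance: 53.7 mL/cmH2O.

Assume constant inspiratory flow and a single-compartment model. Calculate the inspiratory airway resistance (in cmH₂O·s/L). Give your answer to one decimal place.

Equation of motion (constant flow): PIP = Vt/C + R·V̇ + PEEP.
R·V̇ = PIP − Vt/C − PEEP = 23.5 − 435/53.7 − 9 = 23.5 − 8.101 − 9 = 6.399 cmH2O.
R = 6.399 / 0.5333 = 11.999 cmH2O·s/L.

12.0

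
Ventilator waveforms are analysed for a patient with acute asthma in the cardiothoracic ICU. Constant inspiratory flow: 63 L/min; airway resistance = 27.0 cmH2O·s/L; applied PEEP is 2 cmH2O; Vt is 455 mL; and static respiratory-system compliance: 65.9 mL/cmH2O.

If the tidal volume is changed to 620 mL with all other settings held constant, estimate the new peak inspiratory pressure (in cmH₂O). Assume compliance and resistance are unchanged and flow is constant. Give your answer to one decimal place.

39.8

Flow: 63 L/min ÷ 60 = 1.05 L/s.
PIP = Vt/C + R·V̇ + PEEP (constant-flow equation of motion).
Only the elastic term changes: ΔPIP = ΔVt / C = (620 − 455) / 65.9 = 2.504 cmH2O.
Original PIP = 455/65.9 + 27.0×1.05 + 2 = 37.254 cmH2O; new PIP = 37.254 + (2.504) = 39.758 cmH2O.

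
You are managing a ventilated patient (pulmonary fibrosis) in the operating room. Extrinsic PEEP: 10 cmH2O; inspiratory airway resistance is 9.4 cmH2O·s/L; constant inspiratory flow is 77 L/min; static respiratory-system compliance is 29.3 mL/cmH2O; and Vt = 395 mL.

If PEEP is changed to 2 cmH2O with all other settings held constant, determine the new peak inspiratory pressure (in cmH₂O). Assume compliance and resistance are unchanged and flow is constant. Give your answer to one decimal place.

27.5

Flow: 77 L/min ÷ 60 = 1.2833 L/s.
PIP = Vt/C + R·V̇ + PEEP (constant-flow equation of motion).
Only the baseline term changes: ΔPIP = ΔPEEP = 2 − 10 = -8.0 cmH2O.
Original PIP = 395/29.3 + 9.4×1.2833 + 10 = 35.544 cmH2O; new PIP = 35.544 + (-8.0) = 27.544 cmH2O.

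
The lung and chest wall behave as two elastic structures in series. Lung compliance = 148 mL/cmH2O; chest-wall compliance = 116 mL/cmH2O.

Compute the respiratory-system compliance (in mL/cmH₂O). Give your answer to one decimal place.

65.0

Lung and chest wall are elastances in series: 1/Crs = 1/CL + 1/Ccw.
1/Crs = 1/148 + 1/116 = 0.01538.
Crs = 65.02 mL/cmH2O.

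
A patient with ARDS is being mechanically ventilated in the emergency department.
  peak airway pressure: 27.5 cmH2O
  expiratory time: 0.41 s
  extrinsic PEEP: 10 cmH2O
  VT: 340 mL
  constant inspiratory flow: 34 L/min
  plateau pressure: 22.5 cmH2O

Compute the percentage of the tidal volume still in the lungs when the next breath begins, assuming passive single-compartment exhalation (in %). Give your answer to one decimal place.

18.1

Flow: 34 L/min ÷ 60 = 0.5667 L/s.
R = (PIP − Pplat)/V̇ = (27.5 − 22.5) / 0.5667 = 5.0/0.5667 = 8.823 cmH2O·s/L.
C = Vt/(Pplat − PEEP) = 340.0 / (22.5 − 10) = 340.0/12.5 = 27.2 mL/cmH2O.
τ = R × C = 8.823 × 0.0272 L/cmH2O = 0.24 s.
Fraction remaining at end-expiration = e^(−Te/τ) = e^(−0.41/0.24) = 0.1812 → 18.12%.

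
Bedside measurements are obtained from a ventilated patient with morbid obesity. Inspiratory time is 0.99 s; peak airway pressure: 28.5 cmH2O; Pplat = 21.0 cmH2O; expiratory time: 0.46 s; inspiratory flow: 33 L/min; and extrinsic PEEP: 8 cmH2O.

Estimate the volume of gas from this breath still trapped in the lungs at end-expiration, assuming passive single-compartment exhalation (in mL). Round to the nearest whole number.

243

Flow: 33 L/min ÷ 60 = 0.55 L/s.
Vt = flow × Ti = 0.55 L/s × 0.99 s × 1000 mL/L = 544.5 mL.
R = (PIP − Pplat)/V̇ = (28.5 − 21.0) / 0.55 = 7.5/0.55 = 13.636 cmH2O·s/L.
C = Vt/(Pplat − PEEP) = 544.5 / (21.0 − 8) = 544.5/13.0 = 41.885 mL/cmH2O.
τ = R × C = 13.636 × 0.04189 L/cmH2O = 0.5712 s.
Fraction remaining = e^(−Te/τ) = e^(−0.46/0.5712) = 0.4469.
Trapped volume = 544.5 × 0.4469 = 243.34 mL.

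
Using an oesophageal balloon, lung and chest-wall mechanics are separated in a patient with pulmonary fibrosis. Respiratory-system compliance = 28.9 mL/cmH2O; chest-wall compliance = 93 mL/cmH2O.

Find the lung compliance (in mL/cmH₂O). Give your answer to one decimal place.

41.9

1/CL = 1/Crs − 1/Ccw.
1/CL = 1/28.9 − 1/93 = 0.02385.
CL = 41.929 mL/cmH2O.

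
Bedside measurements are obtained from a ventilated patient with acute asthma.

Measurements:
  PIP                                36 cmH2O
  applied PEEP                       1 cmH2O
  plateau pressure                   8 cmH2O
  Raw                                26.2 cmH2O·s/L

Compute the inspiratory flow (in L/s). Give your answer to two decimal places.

flow = (PIP − Pplat) / Raw = 28.0 / 26.2 = 1.069 L/s.

1.07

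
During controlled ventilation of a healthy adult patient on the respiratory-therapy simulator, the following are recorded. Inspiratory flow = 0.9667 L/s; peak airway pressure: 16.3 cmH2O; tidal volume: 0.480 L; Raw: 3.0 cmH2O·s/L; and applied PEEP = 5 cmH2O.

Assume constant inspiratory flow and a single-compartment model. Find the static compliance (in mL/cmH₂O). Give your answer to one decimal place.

57.1

Equation of motion (constant flow): PIP = Vt/C + R·V̇ + PEEP.
Vt/C = PIP − R·V̇ − PEEP = 16.3 − 3.0×0.9667 − 5 = 16.3 − 2.9 − 5 = 8.4 cmH2O.
C = Vt / 8.4 = 480 / 8.4 = 57.143 mL/cmH2O.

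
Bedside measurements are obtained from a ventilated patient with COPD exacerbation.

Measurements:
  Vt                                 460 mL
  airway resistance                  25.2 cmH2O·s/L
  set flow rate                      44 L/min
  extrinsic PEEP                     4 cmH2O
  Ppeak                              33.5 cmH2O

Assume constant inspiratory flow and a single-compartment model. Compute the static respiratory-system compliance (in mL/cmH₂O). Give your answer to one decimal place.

41.7

Flow: 44 L/min ÷ 60 = 0.7333 L/s.
Equation of motion (constant flow): PIP = Vt/C + R·V̇ + PEEP.
Vt/C = PIP − R·V̇ − PEEP = 33.5 − 25.2×0.7333 − 4 = 33.5 − 18.479 − 4 = 11.021 cmH2O.
C = Vt / 11.021 = 460 / 11.021 = 41.738 mL/cmH2O.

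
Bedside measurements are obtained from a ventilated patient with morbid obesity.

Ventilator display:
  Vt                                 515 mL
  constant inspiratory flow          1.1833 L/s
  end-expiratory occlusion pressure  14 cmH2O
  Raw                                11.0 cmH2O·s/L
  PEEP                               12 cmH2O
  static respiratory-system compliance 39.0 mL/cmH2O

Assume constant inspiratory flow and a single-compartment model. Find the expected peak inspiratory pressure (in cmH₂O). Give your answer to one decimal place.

40.2

Total PEEP = 14 cmH2O (set 12 + intrinsic 2); this is the baseline alveolar pressure.
Equation of motion (constant flow): PIP = Vt/C + R·V̇ + PEEP.
PIP = 515/39.0 + 11.0×1.1833 + 14 = 13.205 + 13.016 + 14 = 40.221 cmH2O.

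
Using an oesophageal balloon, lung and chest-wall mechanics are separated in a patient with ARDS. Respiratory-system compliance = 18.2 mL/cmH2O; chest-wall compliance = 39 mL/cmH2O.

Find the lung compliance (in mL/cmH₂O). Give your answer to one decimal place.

34.1

1/CL = 1/Crs − 1/Ccw.
1/CL = 1/18.2 − 1/39 = 0.0293.
CL = 34.13 mL/cmH2O.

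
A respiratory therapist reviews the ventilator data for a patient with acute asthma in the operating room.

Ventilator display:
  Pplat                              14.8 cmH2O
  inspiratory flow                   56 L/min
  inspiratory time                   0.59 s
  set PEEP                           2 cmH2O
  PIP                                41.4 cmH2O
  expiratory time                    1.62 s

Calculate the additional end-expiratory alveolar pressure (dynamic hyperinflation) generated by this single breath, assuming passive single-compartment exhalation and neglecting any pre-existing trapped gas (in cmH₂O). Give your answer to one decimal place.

Flow: 56 L/min ÷ 60 = 0.9333 L/s.
Vt = flow × Ti = 0.9333 L/s × 0.59 s × 1000 mL/L = 550.65 mL.
R = (PIP − Pplat)/V̇ = (41.4 − 14.8) / 0.9333 = 26.6/0.9333 = 28.501 cmH2O·s/L.
C = Vt/(Pplat − PEEP) = 550.65 / (14.8 − 2) = 550.65/12.8 = 43.02 mL/cmH2O.
τ = R × C = 28.501 × 0.04302 L/cmH2O = 1.226 s.
Fraction remaining = e^(−Te/τ) = e^(−1.62/1.226) = 0.2668; trapped volume = 550.65 × 0.2668 = 146.91 mL.
Additional alveolar pressure from trapping ≈ V_trapped / C = 146.91 / 43.02 = 3.415 cmH2O.

3.4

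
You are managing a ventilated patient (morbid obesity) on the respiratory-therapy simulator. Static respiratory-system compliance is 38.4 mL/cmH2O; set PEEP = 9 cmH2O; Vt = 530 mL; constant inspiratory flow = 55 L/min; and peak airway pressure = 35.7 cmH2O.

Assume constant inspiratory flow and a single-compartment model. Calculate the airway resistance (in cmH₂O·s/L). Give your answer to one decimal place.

Flow: 55 L/min ÷ 60 = 0.9167 L/s.
Equation of motion (constant flow): PIP = Vt/C + R·V̇ + PEEP.
R·V̇ = PIP − Vt/C − PEEP = 35.7 − 530/38.4 − 9 = 35.7 − 13.802 − 9 = 12.898 cmH2O.
R = 12.898 / 0.9167 = 14.07 cmH2O·s/L.

14.1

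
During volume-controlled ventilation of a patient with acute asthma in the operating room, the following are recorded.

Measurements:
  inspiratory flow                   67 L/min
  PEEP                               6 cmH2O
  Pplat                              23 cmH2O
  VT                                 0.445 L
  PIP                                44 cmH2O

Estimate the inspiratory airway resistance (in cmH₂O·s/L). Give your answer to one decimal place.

18.8

Flow: 67 L/min ÷ 60 = 1.1167 L/s.
Raw = (PIP − Pplat) / flow = (44 − 23) / 1.1167 = 21.0 / 1.1167 = 18.805 cmH2O·s/L.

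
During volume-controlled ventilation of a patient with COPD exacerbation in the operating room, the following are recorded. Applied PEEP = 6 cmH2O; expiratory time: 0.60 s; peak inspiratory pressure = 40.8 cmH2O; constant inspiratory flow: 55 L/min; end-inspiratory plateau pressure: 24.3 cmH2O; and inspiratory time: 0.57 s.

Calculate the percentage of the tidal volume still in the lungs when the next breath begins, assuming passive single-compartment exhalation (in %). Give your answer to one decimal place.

31.1

Flow: 55 L/min ÷ 60 = 0.9167 L/s.
Vt = flow × Ti = 0.9167 L/s × 0.57 s × 1000 mL/L = 522.52 mL.
R = (PIP − Pplat)/V̇ = (40.8 − 24.3) / 0.9167 = 16.5/0.9167 = 17.999 cmH2O·s/L.
C = Vt/(Pplat − PEEP) = 522.52 / (24.3 − 6) = 522.52/18.3 = 28.553 mL/cmH2O.
τ = R × C = 17.999 × 0.02855 L/cmH2O = 0.5139 s.
Fraction remaining at end-expiration = e^(−Te/τ) = e^(−0.60/0.5139) = 0.3111 → 31.11%.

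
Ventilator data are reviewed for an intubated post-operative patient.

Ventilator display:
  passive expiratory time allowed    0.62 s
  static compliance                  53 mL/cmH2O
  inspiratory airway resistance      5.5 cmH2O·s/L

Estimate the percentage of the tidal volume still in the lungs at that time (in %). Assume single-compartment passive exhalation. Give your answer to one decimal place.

11.9

τ = R × C = 5.5 × 53 mL/cmH2O = 5.5 × 0.053 L/cmH2O = 0.2915 s.
Passive exhalation: V(t)/V₀ = e^(−t/τ) = e^(−0.62/0.2915) = 0.1192.
Fraction remaining = 0.1192 → 11.92%.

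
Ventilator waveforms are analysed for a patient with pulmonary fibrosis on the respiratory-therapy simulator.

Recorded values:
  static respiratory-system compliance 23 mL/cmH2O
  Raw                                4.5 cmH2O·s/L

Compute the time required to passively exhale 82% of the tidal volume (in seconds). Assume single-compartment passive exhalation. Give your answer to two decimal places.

0.18

τ = R × C = 4.5 × 23 mL/cmH2O = 4.5 × 0.023 L/cmH2O = 0.1035 s.
Exhaled fraction f = 1 − e^(−t/τ) → t = −τ·ln(1 − f) = −0.1035·ln(0.18) = 0.1775 s.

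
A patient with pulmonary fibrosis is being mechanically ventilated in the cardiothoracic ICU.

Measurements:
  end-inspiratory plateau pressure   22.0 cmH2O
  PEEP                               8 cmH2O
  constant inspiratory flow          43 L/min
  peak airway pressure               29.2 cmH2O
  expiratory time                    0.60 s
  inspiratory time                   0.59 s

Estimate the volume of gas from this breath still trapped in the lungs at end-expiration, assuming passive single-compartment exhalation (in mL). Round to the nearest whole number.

Flow: 43 L/min ÷ 60 = 0.7167 L/s.
Vt = flow × Ti = 0.7167 L/s × 0.59 s × 1000 mL/L = 422.85 mL.
R = (PIP − Pplat)/V̇ = (29.2 − 22.0) / 0.7167 = 7.2/0.7167 = 10.046 cmH2O·s/L.
C = Vt/(Pplat − PEEP) = 422.85 / (22.0 − 8) = 422.85/14.0 = 30.204 mL/cmH2O.
τ = R × C = 10.046 × 0.0302 L/cmH2O = 0.3034 s.
Fraction remaining = e^(−Te/τ) = e^(−0.60/0.3034) = 0.1384.
Trapped volume = 422.85 × 0.1384 = 58.522 mL.

59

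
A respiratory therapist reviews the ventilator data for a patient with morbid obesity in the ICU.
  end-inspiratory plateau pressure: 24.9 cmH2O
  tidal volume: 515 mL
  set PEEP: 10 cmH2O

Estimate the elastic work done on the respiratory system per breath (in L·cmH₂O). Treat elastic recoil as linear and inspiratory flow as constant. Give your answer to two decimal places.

Elastic work ≈ ½ × (Pplat − PEEP) × Vt = 0.5 × (24.9 − 10) × 0.515 L = 0.5 × 14.9 × 0.515 = 3.837 L·cmH2O.

3.84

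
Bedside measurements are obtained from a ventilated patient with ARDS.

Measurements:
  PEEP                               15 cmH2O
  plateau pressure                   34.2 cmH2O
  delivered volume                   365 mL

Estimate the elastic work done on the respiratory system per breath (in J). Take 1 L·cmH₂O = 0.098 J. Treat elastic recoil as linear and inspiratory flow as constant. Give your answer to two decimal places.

Elastic work ≈ ½ × (Pplat − PEEP) × Vt = 0.5 × (34.2 − 15) × 0.365 L = 0.5 × 19.2 × 0.365 = 3.504 L·cmH2O.
× 0.098 J/(L·cmH2O) → 0.3434 J.

0.34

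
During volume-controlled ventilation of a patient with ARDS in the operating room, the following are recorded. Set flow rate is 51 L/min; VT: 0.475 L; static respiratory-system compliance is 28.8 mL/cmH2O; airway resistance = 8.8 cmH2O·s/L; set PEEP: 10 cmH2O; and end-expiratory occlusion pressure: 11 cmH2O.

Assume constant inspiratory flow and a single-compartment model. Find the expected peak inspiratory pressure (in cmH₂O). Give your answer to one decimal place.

Flow: 51 L/min ÷ 60 = 0.85 L/s.
Total PEEP = 11 cmH2O (set 10 + intrinsic 1); this is the baseline alveolar pressure.
Equation of motion (constant flow): PIP = Vt/C + R·V̇ + PEEP.
PIP = 475/28.8 + 8.8×0.85 + 11 = 16.493 + 7.48 + 11 = 34.973 cmH2O.

35.0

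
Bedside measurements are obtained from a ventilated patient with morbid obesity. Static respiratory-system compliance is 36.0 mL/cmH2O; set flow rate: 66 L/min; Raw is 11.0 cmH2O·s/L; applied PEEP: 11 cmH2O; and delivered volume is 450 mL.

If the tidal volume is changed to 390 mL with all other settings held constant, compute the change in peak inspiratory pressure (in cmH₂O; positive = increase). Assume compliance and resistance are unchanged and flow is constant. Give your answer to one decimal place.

-1.7

PIP = Vt/C + R·V̇ + PEEP (constant-flow equation of motion).
Only the elastic term changes: ΔPIP = ΔVt / C = (390 − 450) / 36.0 = -1.667 cmH2O.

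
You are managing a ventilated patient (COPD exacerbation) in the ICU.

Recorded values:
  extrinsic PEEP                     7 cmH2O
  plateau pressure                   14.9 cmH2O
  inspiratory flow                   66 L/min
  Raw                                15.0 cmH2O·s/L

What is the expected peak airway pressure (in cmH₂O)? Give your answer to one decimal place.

31.4

Flow: 66 L/min ÷ 60 = 1.1 L/s.
PIP = Pplat + Raw × flow = 14.9 + 15.0 × 1.1 = 14.9 + 16.5 = 31.4 cmH2O.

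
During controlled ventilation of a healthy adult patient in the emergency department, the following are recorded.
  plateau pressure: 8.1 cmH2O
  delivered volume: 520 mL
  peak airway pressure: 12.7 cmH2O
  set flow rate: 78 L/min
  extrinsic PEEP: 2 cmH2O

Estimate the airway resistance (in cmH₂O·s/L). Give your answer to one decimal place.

3.5

Flow: 78 L/min ÷ 60 = 1.3 L/s.
Raw = (PIP − Pplat) / flow = (12.7 − 8.1) / 1.3 = 4.6 / 1.3 = 3.538 cmH2O·s/L.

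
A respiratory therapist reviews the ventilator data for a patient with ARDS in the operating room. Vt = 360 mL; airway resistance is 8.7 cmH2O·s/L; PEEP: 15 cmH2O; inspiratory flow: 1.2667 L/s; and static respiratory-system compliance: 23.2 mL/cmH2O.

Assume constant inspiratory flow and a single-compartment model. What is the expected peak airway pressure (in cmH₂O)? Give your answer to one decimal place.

41.5

Equation of motion (constant flow): PIP = Vt/C + R·V̇ + PEEP.
PIP = 360/23.2 + 8.7×1.2667 + 15 = 15.517 + 11.02 + 15 = 41.537 cmH2O.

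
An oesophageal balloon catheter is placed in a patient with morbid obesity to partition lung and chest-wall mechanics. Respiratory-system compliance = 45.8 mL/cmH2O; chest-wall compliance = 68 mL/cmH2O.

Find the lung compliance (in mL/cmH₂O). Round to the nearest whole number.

1/CL = 1/Crs − 1/Ccw.
1/CL = 1/45.8 − 1/68 = 0.007128.
CL = 140.29 mL/cmH2O.

140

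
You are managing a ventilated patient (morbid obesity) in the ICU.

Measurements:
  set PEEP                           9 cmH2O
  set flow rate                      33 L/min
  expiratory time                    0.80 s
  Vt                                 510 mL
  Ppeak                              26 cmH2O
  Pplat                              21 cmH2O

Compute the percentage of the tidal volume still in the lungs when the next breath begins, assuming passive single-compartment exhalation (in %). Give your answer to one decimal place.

12.6

Flow: 33 L/min ÷ 60 = 0.55 L/s.
R = (PIP − Pplat)/V̇ = (26 − 21) / 0.55 = 5.0/0.55 = 9.091 cmH2O·s/L.
C = Vt/(Pplat − PEEP) = 510.0 / (21 − 9) = 510.0/12.0 = 42.5 mL/cmH2O.
τ = R × C = 9.091 × 0.0425 L/cmH2O = 0.3864 s.
Fraction remaining at end-expiration = e^(−Te/τ) = e^(−0.80/0.3864) = 0.1261 → 12.61%.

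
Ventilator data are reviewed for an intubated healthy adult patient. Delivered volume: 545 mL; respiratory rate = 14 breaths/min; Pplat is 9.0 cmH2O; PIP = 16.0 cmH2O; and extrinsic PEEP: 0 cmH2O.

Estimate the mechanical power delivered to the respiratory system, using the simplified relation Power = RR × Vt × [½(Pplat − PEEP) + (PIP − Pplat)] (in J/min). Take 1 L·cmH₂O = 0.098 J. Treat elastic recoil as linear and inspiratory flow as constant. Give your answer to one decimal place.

8.6

Per-breath work = Vt × [½(Pplat−PEEP) + (PIP−Pplat)] = 0.545 × [0.5×9.0 + 7.0] = 0.545 × 11.5 = 6.268 L·cmH2O.
Power = 14 × 6.268 = 87.752 L·cmH2O/min.
× 0.098 J/(L·cmH2O) → 8.6 J/min.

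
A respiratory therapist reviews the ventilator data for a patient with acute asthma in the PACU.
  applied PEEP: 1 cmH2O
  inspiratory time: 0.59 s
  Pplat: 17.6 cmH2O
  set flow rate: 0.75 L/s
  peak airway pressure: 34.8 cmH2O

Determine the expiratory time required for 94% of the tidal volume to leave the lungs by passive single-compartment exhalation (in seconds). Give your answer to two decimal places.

1.72

Vt = flow × Ti = 0.75 L/s × 0.59 s × 1000 mL/L = 442.5 mL.
R = (PIP − Pplat)/V̇ = (34.8 − 17.6) / 0.75 = 17.2/0.75 = 22.933 cmH2O·s/L.
C = Vt/(Pplat − PEEP) = 442.5 / (17.6 − 1) = 442.5/16.6 = 26.657 mL/cmH2O.
τ = R × C = 22.933 × 0.02666 L/cmH2O = 0.6114 s.
t = −τ·ln(1 − 0.94) = −0.6114·ln(0.06) = 1.72 s.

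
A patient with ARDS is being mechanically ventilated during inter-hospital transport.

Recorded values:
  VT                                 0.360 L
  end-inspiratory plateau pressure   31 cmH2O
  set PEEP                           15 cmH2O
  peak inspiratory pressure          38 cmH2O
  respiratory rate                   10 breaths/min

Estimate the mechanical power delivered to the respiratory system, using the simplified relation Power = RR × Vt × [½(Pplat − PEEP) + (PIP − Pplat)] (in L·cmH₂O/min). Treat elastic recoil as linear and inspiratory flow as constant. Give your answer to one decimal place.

54.0

Per-breath work = Vt × [½(Pplat−PEEP) + (PIP−Pplat)] = 0.360 × [0.5×16.0 + 7.0] = 0.360 × 15.0 = 5.4 L·cmH2O.
Power = 10 × 5.4 = 54.0 L·cmH2O/min.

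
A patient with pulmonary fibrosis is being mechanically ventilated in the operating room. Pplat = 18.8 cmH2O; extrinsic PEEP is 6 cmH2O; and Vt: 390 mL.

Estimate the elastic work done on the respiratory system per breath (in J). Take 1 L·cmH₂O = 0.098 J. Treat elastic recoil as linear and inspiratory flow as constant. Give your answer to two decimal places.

Elastic work ≈ ½ × (Pplat − PEEP) × Vt = 0.5 × (18.8 − 6) × 0.390 L = 0.5 × 12.8 × 0.390 = 2.496 L·cmH2O.
× 0.098 J/(L·cmH2O) → 0.2446 J.

0.24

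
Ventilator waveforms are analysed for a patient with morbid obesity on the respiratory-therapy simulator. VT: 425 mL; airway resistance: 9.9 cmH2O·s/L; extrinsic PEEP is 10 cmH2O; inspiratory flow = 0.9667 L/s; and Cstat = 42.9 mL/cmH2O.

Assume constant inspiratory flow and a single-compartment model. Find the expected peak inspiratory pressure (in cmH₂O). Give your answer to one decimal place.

Equation of motion (constant flow): PIP = Vt/C + R·V̇ + PEEP.
PIP = 425/42.9 + 9.9×0.9667 + 10 = 9.907 + 9.57 + 10 = 29.477 cmH2O.

29.5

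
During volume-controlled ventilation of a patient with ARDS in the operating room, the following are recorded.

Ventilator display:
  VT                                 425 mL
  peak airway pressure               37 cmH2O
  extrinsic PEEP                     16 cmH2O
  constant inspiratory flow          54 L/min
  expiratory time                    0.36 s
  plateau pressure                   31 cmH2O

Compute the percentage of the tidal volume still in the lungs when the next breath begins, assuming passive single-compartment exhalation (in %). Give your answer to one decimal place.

14.9

Flow: 54 L/min ÷ 60 = 0.9 L/s.
R = (PIP − Pplat)/V̇ = (37 − 31) / 0.9 = 6.0/0.9 = 6.667 cmH2O·s/L.
C = Vt/(Pplat − PEEP) = 425.0 / (31 − 16) = 425.0/15.0 = 28.333 mL/cmH2O.
τ = R × C = 6.667 × 0.02833 L/cmH2O = 0.1889 s.
Fraction remaining at end-expiration = e^(−Te/τ) = e^(−0.36/0.1889) = 0.1487 → 14.87%.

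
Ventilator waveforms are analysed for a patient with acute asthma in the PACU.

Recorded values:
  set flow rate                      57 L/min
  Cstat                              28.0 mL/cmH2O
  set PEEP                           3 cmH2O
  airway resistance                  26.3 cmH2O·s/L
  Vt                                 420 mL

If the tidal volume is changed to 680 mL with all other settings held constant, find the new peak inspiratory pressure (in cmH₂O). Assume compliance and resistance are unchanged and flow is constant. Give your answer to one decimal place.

52.3

Flow: 57 L/min ÷ 60 = 0.95 L/s.
PIP = Vt/C + R·V̇ + PEEP (constant-flow equation of motion).
Only the elastic term changes: ΔPIP = ΔVt / C = (680 − 420) / 28.0 = 9.286 cmH2O.
Original PIP = 420/28.0 + 26.3×0.95 + 3 = 42.985 cmH2O; new PIP = 42.985 + (9.286) = 52.271 cmH2O.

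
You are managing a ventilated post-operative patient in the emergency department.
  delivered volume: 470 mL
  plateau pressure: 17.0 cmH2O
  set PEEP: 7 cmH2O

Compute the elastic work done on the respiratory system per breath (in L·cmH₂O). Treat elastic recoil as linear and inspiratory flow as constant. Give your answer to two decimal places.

Elastic work ≈ ½ × (Pplat − PEEP) × Vt = 0.5 × (17.0 − 7) × 0.470 L = 0.5 × 10.0 × 0.470 = 2.35 L·cmH2O.

2.35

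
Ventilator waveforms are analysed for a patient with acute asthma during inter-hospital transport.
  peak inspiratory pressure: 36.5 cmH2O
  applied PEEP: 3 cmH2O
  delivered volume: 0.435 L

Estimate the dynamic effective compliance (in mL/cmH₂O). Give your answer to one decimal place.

Dynamic compliance = Vt / (PIP − PEEP) = 435 / (36.5 − 3) = 435 / 33.5 = 12.985 mL/cmH2O.

13.0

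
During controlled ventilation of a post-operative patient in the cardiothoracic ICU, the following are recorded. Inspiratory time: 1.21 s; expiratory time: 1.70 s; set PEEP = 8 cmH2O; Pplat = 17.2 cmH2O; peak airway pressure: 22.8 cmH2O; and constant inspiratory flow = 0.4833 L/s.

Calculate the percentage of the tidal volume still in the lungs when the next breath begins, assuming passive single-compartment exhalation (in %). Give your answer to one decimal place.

Vt = flow × Ti = 0.4833 L/s × 1.21 s × 1000 mL/L = 584.79 mL.
R = (PIP − Pplat)/V̇ = (22.8 − 17.2) / 0.4833 = 5.6/0.4833 = 11.587 cmH2O·s/L.
C = Vt/(Pplat − PEEP) = 584.79 / (17.2 − 8) = 584.79/9.2 = 63.564 mL/cmH2O.
τ = R × C = 11.587 × 0.06356 L/cmH2O = 0.7365 s.
Fraction remaining at end-expiration = e^(−Te/τ) = e^(−1.70/0.7365) = 0.09944 → 9.944%.

9.9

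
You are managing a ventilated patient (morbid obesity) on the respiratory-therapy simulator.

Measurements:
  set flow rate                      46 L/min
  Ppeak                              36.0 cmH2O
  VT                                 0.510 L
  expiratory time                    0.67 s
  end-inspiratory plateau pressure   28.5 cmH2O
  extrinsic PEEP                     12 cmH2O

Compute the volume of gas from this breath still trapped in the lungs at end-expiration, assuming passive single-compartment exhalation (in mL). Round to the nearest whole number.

56

Flow: 46 L/min ÷ 60 = 0.7667 L/s.
R = (PIP − Pplat)/V̇ = (36.0 − 28.5) / 0.7667 = 7.5/0.7667 = 9.782 cmH2O·s/L.
C = Vt/(Pplat − PEEP) = 510.0 / (28.5 − 12) = 510.0/16.5 = 30.909 mL/cmH2O.
τ = R × C = 9.782 × 0.03091 L/cmH2O = 0.3024 s.
Fraction remaining = e^(−Te/τ) = e^(−0.67/0.3024) = 0.1091.
Trapped volume = 510.0 × 0.1091 = 55.641 mL.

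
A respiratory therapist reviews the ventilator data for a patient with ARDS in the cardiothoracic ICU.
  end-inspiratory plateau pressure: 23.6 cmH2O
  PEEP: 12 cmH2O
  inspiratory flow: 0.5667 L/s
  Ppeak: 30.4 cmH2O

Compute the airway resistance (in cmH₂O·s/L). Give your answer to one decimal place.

Raw = (PIP − Pplat) / flow = (30.4 − 23.6) / 0.5667 = 6.8 / 0.5667 = 11.999 cmH2O·s/L.

12.0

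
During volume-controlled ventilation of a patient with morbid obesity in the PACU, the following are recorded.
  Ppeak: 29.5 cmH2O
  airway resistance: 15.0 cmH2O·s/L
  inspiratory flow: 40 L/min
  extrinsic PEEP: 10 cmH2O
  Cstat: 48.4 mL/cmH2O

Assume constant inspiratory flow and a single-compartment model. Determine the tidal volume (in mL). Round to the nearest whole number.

460

Flow: 40 L/min ÷ 60 = 0.6667 L/s.
Equation of motion (constant flow): PIP = Vt/C + R·V̇ + PEEP.
Vt/C = PIP − R·V̇ − PEEP = 29.5 − 10.001 − 10 = 9.499 cmH2O.
Vt = C × 9.499 = 48.4 × 9.499 = 459.75 mL.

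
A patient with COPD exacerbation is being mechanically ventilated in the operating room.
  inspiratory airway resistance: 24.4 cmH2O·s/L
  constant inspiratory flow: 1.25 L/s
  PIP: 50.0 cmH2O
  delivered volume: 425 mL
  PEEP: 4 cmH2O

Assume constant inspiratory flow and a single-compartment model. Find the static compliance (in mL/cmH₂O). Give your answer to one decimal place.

Equation of motion (constant flow): PIP = Vt/C + R·V̇ + PEEP.
Vt/C = PIP − R·V̇ − PEEP = 50.0 − 24.4×1.25 − 4 = 50.0 − 30.5 − 4 = 15.5 cmH2O.
C = Vt / 15.5 = 425 / 15.5 = 27.419 mL/cmH2O.

27.4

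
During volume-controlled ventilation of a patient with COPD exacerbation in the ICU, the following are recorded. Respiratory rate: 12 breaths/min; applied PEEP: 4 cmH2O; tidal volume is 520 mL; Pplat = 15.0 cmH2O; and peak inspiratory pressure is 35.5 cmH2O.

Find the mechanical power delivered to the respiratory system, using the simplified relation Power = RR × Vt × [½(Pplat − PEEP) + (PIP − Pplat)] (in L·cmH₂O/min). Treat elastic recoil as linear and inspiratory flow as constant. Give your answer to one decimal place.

162.2

Per-breath work = Vt × [½(Pplat−PEEP) + (PIP−Pplat)] = 0.520 × [0.5×11.0 + 20.5] = 0.520 × 26.0 = 13.52 L·cmH2O.
Power = 12 × 13.52 = 162.24 L·cmH2O/min.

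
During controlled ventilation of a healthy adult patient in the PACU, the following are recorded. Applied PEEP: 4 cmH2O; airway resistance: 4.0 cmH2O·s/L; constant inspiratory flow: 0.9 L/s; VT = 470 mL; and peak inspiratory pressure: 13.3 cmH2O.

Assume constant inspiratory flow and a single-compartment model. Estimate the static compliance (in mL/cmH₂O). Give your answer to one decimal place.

82.5

Equation of motion (constant flow): PIP = Vt/C + R·V̇ + PEEP.
Vt/C = PIP − R·V̇ − PEEP = 13.3 − 4.0×0.9 − 4 = 13.3 − 3.6 − 4 = 5.7 cmH2O.
C = Vt / 5.7 = 470 / 5.7 = 82.456 mL/cmH2O.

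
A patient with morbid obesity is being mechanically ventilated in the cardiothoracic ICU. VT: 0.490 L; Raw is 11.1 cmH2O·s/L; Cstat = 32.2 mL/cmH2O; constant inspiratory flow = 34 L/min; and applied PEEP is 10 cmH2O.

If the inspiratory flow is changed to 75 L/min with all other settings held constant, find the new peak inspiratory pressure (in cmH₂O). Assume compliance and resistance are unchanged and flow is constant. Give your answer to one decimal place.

39.1

Flow: 34 L/min ÷ 60 = 0.5667 L/s.
New flow: 75 L/min ÷ 60 = 1.25 L/s.
PIP = Vt/C + R·V̇ + PEEP (constant-flow equation of motion).
Only the resistive term changes: ΔPIP = R × ΔV̇ = 11.1 × (1.25 − 0.5667) = 11.1 × 0.6833 = 7.585 cmH2O.
Original PIP = 490/32.2 + 11.1×0.5667 + 10 = 31.508 cmH2O; new PIP = 31.508 + (7.585) = 39.093 cmH2O.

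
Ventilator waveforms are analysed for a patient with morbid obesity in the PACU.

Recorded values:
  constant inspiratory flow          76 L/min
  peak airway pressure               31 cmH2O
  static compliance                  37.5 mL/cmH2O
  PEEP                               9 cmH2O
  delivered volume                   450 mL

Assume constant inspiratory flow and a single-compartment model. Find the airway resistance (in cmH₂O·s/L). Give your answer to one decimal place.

Flow: 76 L/min ÷ 60 = 1.2667 L/s.
Equation of motion (constant flow): PIP = Vt/C + R·V̇ + PEEP.
R·V̇ = PIP − Vt/C − PEEP = 31 − 450/37.5 − 9 = 31 − 12.0 − 9 = 10.0 cmH2O.
R = 10.0 / 1.2667 = 7.895 cmH2O·s/L.

7.9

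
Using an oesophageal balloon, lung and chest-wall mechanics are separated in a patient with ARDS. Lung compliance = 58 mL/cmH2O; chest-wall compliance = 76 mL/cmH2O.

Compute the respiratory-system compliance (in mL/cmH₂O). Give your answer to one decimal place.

32.9

Lung and chest wall are elastances in series: 1/Crs = 1/CL + 1/Ccw.
1/Crs = 1/58 + 1/76 = 0.0304.
Crs = 32.895 mL/cmH2O.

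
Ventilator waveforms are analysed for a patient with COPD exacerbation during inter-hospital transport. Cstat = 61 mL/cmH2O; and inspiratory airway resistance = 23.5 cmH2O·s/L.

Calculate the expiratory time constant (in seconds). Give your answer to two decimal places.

1.43

τ = R × C = 23.5 × 61 mL/cmH2O = 23.5 × 0.061 L/cmH2O = 1.434 s.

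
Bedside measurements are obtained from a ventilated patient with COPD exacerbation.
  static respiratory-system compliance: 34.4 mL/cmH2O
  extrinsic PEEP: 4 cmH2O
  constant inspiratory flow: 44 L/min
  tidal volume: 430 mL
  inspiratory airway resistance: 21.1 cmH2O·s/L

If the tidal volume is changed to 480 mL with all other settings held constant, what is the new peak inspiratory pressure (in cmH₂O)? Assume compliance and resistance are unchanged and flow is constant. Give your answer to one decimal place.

Flow: 44 L/min ÷ 60 = 0.7333 L/s.
PIP = Vt/C + R·V̇ + PEEP (constant-flow equation of motion).
Only the elastic term changes: ΔPIP = ΔVt / C = (480 − 430) / 34.4 = 1.453 cmH2O.
Original PIP = 430/34.4 + 21.1×0.7333 + 4 = 31.973 cmH2O; new PIP = 31.973 + (1.453) = 33.426 cmH2O.

33.4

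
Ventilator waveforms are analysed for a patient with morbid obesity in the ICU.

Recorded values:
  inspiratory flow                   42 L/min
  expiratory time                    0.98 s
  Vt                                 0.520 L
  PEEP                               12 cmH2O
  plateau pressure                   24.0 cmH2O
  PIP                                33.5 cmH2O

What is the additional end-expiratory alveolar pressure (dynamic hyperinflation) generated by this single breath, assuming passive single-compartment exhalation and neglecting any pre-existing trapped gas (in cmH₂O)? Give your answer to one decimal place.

Flow: 42 L/min ÷ 60 = 0.7 L/s.
R = (PIP − Pplat)/V̇ = (33.5 − 24.0) / 0.7 = 9.5/0.7 = 13.571 cmH2O·s/L.
C = Vt/(Pplat − PEEP) = 520.0 / (24.0 − 12) = 520.0/12.0 = 43.333 mL/cmH2O.
τ = R × C = 13.571 × 0.04333 L/cmH2O = 0.588 s.
Fraction remaining = e^(−Te/τ) = e^(−0.98/0.588) = 0.1889; trapped volume = 520.0 × 0.1889 = 98.228 mL.
Additional alveolar pressure from trapping ≈ V_trapped / C = 98.228 / 43.333 = 2.267 cmH2O.

2.3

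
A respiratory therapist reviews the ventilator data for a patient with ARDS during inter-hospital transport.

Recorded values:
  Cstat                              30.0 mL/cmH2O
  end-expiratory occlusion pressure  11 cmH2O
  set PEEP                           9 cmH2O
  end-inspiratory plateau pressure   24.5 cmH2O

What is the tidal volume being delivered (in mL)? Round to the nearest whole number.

End-expiratory occlusion gives total PEEP = 11 cmH2O (intrinsic PEEP = 11 − 9 = 2). Use total PEEP for the elastic gradient.
Vt = Cstat × (Pplat − PEEPtotal) = 30.0 × (24.5 − 11) = 30.0 × 13.5 = 405.0 mL.

405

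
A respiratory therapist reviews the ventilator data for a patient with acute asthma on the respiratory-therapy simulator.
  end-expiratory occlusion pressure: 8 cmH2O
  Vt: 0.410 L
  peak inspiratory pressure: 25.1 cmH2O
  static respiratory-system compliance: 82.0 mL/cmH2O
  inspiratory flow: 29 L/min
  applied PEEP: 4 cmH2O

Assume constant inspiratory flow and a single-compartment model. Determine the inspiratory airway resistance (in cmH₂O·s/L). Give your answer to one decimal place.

Flow: 29 L/min ÷ 60 = 0.4833 L/s.
Total PEEP = 8 cmH2O (set 4 + intrinsic 4); this is the baseline alveolar pressure.
Equation of motion (constant flow): PIP = Vt/C + R·V̇ + PEEP.
R·V̇ = PIP − Vt/C − PEEP = 25.1 − 410/82.0 − 8 = 25.1 − 5.0 − 8 = 12.1 cmH2O.
R = 12.1 / 0.4833 = 25.036 cmH2O·s/L.

25.0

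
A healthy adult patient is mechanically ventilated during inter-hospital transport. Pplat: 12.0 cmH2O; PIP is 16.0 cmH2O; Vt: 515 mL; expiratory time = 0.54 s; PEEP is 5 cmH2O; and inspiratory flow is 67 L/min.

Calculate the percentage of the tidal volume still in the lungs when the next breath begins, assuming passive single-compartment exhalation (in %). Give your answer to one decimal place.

Flow: 67 L/min ÷ 60 = 1.1167 L/s.
R = (PIP − Pplat)/V̇ = (16.0 − 12.0) / 1.1167 = 4.0/1.1167 = 3.582 cmH2O·s/L.
C = Vt/(Pplat − PEEP) = 515.0 / (12.0 − 5) = 515.0/7.0 = 73.571 mL/cmH2O.
τ = R × C = 3.582 × 0.07357 L/cmH2O = 0.2635 s.
Fraction remaining at end-expiration = e^(−Te/τ) = e^(−0.54/0.2635) = 0.1288 → 12.88%.

12.9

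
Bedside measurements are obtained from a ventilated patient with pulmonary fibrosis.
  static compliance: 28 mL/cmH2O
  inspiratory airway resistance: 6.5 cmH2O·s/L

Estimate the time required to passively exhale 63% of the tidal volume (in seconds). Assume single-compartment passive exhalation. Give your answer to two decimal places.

τ = R × C = 6.5 × 28 mL/cmH2O = 6.5 × 0.028 L/cmH2O = 0.182 s.
Exhaled fraction f = 1 − e^(−t/τ) → t = −τ·ln(1 − f) = −0.182·ln(0.37) = 0.181 s.

0.18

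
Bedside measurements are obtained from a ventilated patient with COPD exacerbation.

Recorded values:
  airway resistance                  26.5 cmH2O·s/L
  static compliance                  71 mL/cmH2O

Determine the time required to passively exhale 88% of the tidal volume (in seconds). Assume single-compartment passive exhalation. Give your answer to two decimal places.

3.99

τ = R × C = 26.5 × 71 mL/cmH2O = 26.5 × 0.071 L/cmH2O = 1.882 s.
Exhaled fraction f = 1 − e^(−t/τ) → t = −τ·ln(1 − f) = −1.882·ln(0.12) = 3.99 s.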